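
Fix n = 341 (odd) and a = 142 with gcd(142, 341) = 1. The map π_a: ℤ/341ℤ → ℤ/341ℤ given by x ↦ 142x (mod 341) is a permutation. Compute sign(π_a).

Start at x=111: 111 → 76 → 221 → 10 → 56 → 109 → 133 → … (one orbit).
18 cycles of lengths [30, 30, 30, 30, 30, 30, 30, 30, 30, 30, 15, 15, 2, 2, 2, 2, 2, 1].
sign(π) = (−1)^{n − #cycles} = (−1)^{341−18} = (−1)^323 = -1.

-1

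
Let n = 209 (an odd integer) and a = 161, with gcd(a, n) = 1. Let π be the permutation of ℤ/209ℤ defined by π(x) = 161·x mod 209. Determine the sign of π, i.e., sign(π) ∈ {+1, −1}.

-1

Start at x=101: 101 → 168 → 87 → 4 → 17 → 20 → 85 → … (one orbit).
π_161 has 6 disjoint cycles with lengths [90, 90, 10, 9, 9, 1] on {0,…,208}.
209 − 6 = 203 transpositions; sign(π) = (−1)^203 = -1.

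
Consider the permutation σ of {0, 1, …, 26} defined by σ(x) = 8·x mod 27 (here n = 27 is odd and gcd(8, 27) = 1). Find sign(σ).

Start at x=10: 10 → 26 → 19 → 17 → 1 → 8 → 10 (one orbit).
The orbit structure of x ↦ 8x mod 27: 8 orbits of sizes [6, 6, 6, 2, 2, 2, 2, 1].
sign(π) = (−1)^{n − #cycles} = (−1)^{27−8} = (−1)^19 = -1.
(8|27)_J = -1 (Zolotarev's lemma cross-check).

-1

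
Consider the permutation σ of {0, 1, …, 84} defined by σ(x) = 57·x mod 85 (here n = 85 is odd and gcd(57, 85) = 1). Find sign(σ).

Orbit of 9 under x↦57x: [9, 3, 1, 57, 19, 63, 21]… (length divides ord_85(57)).
7 cycles of lengths [16, 16, 16, 16, 16, 4, 1].
With 7 cycles on 85 points, sign = (−1)^{85−7} = +1.

+1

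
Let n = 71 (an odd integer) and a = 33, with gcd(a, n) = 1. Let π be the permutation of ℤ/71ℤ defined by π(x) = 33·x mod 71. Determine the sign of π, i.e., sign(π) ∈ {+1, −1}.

Orbit of 60 under x↦33x: [60, 63, 20, 21, 54, 7, 18]… (length divides ord_71(33)).
Cycle type of π: 70 + 1; total 2 cycles.
Σ(ℓ_i−1) = 71−2 = 69; sign = (−1)^69 = -1.

-1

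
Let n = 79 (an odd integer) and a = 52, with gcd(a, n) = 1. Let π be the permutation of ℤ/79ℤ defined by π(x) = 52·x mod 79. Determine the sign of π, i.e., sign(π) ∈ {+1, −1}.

Trace 10: π^k(10) = [10, 46, 22, 38, 1, 52, 18] for k=0..6.
Decompose π into cycles: lengths [13, 13, 13, 13, 13, 13, 1] (7 cycles, including the fixed point 0).
79 − 7 = 72 transpositions; sign(π) = (−1)^72 = +1.
(52|79)_J = +1 (Zolotarev's lemma cross-check).

+1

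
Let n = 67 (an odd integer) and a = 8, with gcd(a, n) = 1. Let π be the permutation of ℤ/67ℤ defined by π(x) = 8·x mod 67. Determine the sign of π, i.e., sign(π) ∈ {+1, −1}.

-1

Orbit of 8 under x↦8x: [8, 64, 43, 9, 5, 40, 52]… (length divides ord_67(8)).
The orbit structure of x ↦ 8x mod 67: 4 orbits of sizes [22, 22, 22, 1].
Σ(ℓ_i−1) = 67−4 = 63; sign = (−1)^63 = -1.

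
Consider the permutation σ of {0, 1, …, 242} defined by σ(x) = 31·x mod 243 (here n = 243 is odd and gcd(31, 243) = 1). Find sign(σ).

Trace 37: π^k(37) = [37, 175, 79, 19, 103, 34, 82] for k=0..6.
Cycle type of π: 81×2 + 27×2 + 9×2 + 3×2 + 1×3; total 11 cycles.
243 − 11 = 232 transpositions; sign(π) = (−1)^232 = +1.
The Jacobi symbol (31|243) = +1 (Zolotarev) agrees.

+1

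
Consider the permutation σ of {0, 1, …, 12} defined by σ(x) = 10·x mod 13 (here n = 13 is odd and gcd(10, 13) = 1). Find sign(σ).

+1

Orbit of 9 under x↦10x: [9, 12, 3, 4, 1, 10]… (length divides ord_13(10)).
π_10 has 3 disjoint cycles with lengths [6, 6, 1] on {0,…,12}.
13 − 3 = 10 transpositions; sign(π) = (−1)^10 = +1.
(10|13)_J = +1 (Zolotarev's lemma cross-check).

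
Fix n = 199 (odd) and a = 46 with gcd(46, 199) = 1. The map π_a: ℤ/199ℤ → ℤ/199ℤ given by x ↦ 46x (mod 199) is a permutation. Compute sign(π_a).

+1

Start at x=56: 56 → 188 → 91 → 7 → 123 → 86 → 175 → … (one orbit).
3 cycles of lengths [99, 99, 1].
n − c = 199 − 3 = 196; sign = (−1)^196 = +1.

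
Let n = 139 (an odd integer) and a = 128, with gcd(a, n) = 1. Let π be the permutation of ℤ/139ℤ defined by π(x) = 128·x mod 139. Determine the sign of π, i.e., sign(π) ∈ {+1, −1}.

-1

Orbit of 60 under x↦128x: [60, 35, 32, 65, 119, 81, 82]… (length divides ord_139(128)).
The orbit structure of x ↦ 128x mod 139: 2 orbits of sizes [138, 1].
sign(π) = (−1)^{n − #cycles} = (−1)^{139−2} = (−1)^137 = -1.
(128|139)_J = -1 (Zolotarev's lemma cross-check).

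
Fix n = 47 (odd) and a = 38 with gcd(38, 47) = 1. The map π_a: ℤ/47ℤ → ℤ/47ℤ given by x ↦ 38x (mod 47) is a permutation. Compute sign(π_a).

Start at x=11: 11 → 42 → 45 → 18 → 26 → 1 → 38 → … (one orbit).
The orbit structure of x ↦ 38x mod 47: 2 orbits of sizes [46, 1].
With 2 cycles on 47 points, sign = (−1)^{47−2} = -1.
Check: (38/47) = -1 by Zolotarev.

-1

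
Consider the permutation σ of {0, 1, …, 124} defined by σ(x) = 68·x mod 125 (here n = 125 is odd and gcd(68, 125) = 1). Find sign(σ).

-1

Start at x=1: 1 → 68 → 124 → 57 → 1 (one orbit).
The orbit structure of x ↦ 68x mod 125: 32 orbits of sizes [4, 4, 4, 4, 4, 4, 4, 4, 4, 4, 4, 4, 4, 4, 4, 4, 4, 4, 4, 4, 4, 4, 4, 4, 4, 4, 4, 4, 4, 4, 4, 1].
With 32 cycles on 125 points, sign = (−1)^{125−32} = -1.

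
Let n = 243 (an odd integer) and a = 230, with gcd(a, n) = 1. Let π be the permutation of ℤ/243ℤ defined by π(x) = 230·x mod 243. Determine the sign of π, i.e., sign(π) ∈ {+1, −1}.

-1

Start at x=4: 4 → 191 → 190 → 203 → 34 → 44 → 157 → … (one orbit).
The orbit structure of x ↦ 230x mod 243: 6 orbits of sizes [162, 54, 18, 6, 2, 1].
With 6 cycles on 243 points, sign = (−1)^{243−6} = -1.
The Jacobi symbol (230|243) = -1 (Zolotarev) agrees.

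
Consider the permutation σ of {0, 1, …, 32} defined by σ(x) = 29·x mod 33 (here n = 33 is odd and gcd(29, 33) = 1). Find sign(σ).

Start at x=32: 32 → 4 → 17 → 31 → 8 → 1 → 29 → … (one orbit).
π_29 has 5 disjoint cycles with lengths [10, 10, 10, 2, 1] on {0,…,32}.
n − c = 33 − 5 = 28; sign = (−1)^28 = +1.

+1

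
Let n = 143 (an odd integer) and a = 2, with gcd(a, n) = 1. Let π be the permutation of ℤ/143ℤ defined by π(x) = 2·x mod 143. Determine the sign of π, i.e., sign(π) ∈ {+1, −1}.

+1

Start at x=4: 4 → 8 → 16 → 32 → 64 → 128 → 113 → … (one orbit).
The orbit structure of x ↦ 2x mod 143: 5 orbits of sizes [60, 60, 12, 10, 1].
With 5 cycles on 143 points, sign = (−1)^{143−5} = +1.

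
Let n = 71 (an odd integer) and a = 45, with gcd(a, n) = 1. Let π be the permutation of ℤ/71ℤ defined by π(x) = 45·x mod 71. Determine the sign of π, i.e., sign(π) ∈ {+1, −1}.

+1

Trace 37: π^k(37) = [37, 32, 20, 48, 30, 1, 45] for k=0..6.
The orbit structure of x ↦ 45x mod 71: 11 orbits of sizes [7, 7, 7, 7, 7, 7, 7, 7, 7, 7, 1].
With 11 cycles on 71 points, sign = (−1)^{71−11} = +1.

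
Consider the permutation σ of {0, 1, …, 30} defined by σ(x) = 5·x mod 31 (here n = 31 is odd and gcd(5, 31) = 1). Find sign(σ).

Start at x=5: 5 → 25 → 1 → 5 (one orbit).
Cycle type of π: 3×10 + 1; total 11 cycles.
With 11 cycles on 31 points, sign = (−1)^{31−11} = +1.

+1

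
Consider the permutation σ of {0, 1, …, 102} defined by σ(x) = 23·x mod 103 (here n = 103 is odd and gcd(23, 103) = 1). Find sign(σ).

Trace 100: π^k(100) = [100, 34, 61, 64, 30, 72, 8] for k=0..6.
Decompose π into cycles: lengths [17, 17, 17, 17, 17, 17, 1] (7 cycles, including the fixed point 0).
With 7 cycles on 103 points, sign = (−1)^{103−7} = +1.

+1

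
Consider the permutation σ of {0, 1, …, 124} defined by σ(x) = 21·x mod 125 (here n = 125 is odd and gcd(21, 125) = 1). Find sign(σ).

+1

Trace 66: π^k(66) = [66, 11, 106, 101, 121, 41, 111] for k=0..6.
The orbit structure of x ↦ 21x mod 125: 13 orbits of sizes [25, 25, 25, 25, 5, 5, 5, 5, 1, 1, 1, 1, 1].
13 cycles on 125: each ℓ→(−1)^(ℓ−1), product (−1)^112 = +1.
Check: (21/125) = +1 by Zolotarev.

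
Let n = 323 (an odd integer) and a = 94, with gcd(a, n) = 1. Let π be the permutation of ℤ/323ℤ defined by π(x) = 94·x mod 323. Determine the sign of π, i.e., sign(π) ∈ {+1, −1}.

Orbit of 94 under x↦94x: [94, 115, 151, 305, 246, 191, 189]… (length divides ord_323(94)).
Cycle lengths of π_94 on ℤ/323ℤ: [8, 8, 8, 8, 8, 8, 8, 8, 8, 8, 8, 8, 8, 8, 8, 8, 8, 8, 8, 8, 8, 8, 8, 8, 8, 8, 8, 8, 8, 8, 8, 8, 8, 8, 8, 8, 8, 8, 2, 2, 2, 2, 2, 2, 2, 2, 2, 1]; 48 cycles in total.
Σ(ℓ_i−1) = 323−48 = 275; sign = (−1)^275 = -1.

-1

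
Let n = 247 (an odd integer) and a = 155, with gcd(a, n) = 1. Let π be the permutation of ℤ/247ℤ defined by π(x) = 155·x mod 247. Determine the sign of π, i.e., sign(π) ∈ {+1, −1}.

-1

Orbit of 118 under x↦155x: [118, 12, 131, 51, 1, 155, 66]… (length divides ord_247(155)).
The orbit structure of x ↦ 155x mod 247: 20 orbits of sizes [18, 18, 18, 18, 18, 18, 18, 18, 18, 18, 18, 18, 18, 2, 2, 2, 2, 2, 2, 1].
Σ(ℓ_i−1) = 247−20 = 227; sign = (−1)^227 = -1.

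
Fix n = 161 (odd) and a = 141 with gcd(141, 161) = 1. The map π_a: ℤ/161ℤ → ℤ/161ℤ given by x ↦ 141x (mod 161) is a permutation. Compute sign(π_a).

+1

Orbit of 127 under x↦141x: [127, 36, 85, 71, 29, 64, 8]… (length divides ord_161(141)).
The orbit structure of x ↦ 141x mod 161: 21 orbits of sizes [11, 11, 11, 11, 11, 11, 11, 11, 11, 11, 11, 11, 11, 11, 1, 1, 1, 1, 1, 1, 1].
n − c = 161 − 21 = 140; sign = (−1)^140 = +1.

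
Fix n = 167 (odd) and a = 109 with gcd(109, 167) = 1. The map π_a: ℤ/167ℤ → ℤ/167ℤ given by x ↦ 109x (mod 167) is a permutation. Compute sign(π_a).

Trace 123: π^k(123) = [123, 47, 113, 126, 40, 18, 125] for k=0..6.
Cycle type of π: 166 + 1; total 2 cycles.
n − c = 167 − 2 = 165; sign = (−1)^165 = -1.
Via Zolotarev, sign(π_{109}) = (109|167) = -1.

-1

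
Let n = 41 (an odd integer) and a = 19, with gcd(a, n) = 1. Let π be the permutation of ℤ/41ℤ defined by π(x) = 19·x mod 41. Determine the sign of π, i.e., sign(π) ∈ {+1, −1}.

-1

Trace 28: π^k(28) = [28, 40, 22, 8, 29, 18, 14] for k=0..6.
Cycle lengths of π_19 on ℤ/41ℤ: [40, 1]; 2 cycles in total.
Σ(ℓ_i−1) = 41−2 = 39; sign = (−1)^39 = -1.
Check: (19/41) = -1 by Zolotarev.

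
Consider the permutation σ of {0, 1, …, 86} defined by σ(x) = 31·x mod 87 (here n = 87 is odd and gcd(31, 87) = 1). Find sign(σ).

Orbit of 40 under x↦31x: [40, 22, 73, 1, 31, 4, 37]… (length divides ord_87(31)).
Cycle lengths of π_31 on ℤ/87ℤ: [28, 28, 28, 1, 1, 1]; 6 cycles in total.
n − c = 87 − 6 = 81; sign = (−1)^81 = -1.

-1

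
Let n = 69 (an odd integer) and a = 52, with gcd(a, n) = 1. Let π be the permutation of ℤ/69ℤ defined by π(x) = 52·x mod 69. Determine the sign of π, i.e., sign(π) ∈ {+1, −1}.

Trace 13: π^k(13) = [13, 55, 31, 25, 58, 49, 64] for k=0..6.
9 cycles of lengths [11, 11, 11, 11, 11, 11, 1, 1, 1].
69 − 9 = 60 transpositions; sign(π) = (−1)^60 = +1.

+1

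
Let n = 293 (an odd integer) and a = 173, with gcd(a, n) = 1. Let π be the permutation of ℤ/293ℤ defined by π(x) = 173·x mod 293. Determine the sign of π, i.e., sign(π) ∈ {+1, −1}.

-1

Orbit of 255 under x↦173x: [255, 165, 124, 63, 58, 72, 150]… (length divides ord_293(173)).
Decompose π into cycles: lengths [292, 1] (2 cycles, including the fixed point 0).
293 − 2 = 291 transpositions; sign(π) = (−1)^291 = -1.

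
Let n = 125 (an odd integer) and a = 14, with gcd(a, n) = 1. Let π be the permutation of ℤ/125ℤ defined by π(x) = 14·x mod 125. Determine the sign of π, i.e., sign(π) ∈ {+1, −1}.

Orbit of 6 under x↦14x: [6, 84, 51, 89, 121, 69, 91]… (length divides ord_125(14)).
Cycle lengths of π_14 on ℤ/125ℤ: [50, 50, 10, 10, 2, 2, 1]; 7 cycles in total.
n − c = 125 − 7 = 118; sign = (−1)^118 = +1.

+1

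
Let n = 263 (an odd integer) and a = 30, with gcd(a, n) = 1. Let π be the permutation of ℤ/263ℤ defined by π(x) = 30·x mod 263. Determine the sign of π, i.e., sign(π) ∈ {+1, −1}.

-1

Start at x=35: 35 → 261 → 203 → 41 → 178 → 80 → 33 → … (one orbit).
The orbit structure of x ↦ 30x mod 263: 2 orbits of sizes [262, 1].
With 2 cycles on 263 points, sign = (−1)^{263−2} = -1.
(30|263)_J = -1 (Zolotarev's lemma cross-check).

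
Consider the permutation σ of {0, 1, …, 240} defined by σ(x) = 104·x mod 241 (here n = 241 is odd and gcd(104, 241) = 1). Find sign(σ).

Start at x=15: 15 → 114 → 47 → 68 → 83 → 197 → 3 → … (one orbit).
2 cycles of lengths [240, 1].
With 2 cycles on 241 points, sign = (−1)^{241−2} = -1.

-1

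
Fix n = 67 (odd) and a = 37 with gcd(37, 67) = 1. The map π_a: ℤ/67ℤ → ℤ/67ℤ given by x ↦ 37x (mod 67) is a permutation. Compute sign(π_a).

Start at x=29: 29 → 1 → 37 → 29 (one orbit).
Decompose π into cycles: lengths [3, 3, 3, 3, 3, 3, 3, 3, 3, 3, 3, 3, 3, 3, 3, 3, 3, 3, 3, 3, 3, 3, 1] (23 cycles, including the fixed point 0).
n − c = 67 − 23 = 44; sign = (−1)^44 = +1.
(37|67)_J = +1 (Zolotarev's lemma cross-check).

+1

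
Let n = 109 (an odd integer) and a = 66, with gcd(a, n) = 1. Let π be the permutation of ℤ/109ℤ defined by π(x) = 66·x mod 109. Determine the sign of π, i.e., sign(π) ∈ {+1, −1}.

Start at x=105: 105 → 63 → 16 → 75 → 45 → 27 → 38 → … (one orbit).
Cycle type of π: 9×12 + 1; total 13 cycles.
109 − 13 = 96 transpositions; sign(π) = (−1)^96 = +1.

+1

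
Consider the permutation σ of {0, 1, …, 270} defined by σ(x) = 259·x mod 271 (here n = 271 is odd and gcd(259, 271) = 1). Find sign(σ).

+1

Start at x=160: 160 → 248 → 5 → 211 → 178 → 32 → 158 → … (one orbit).
π_259 has 11 disjoint cycles with lengths [27, 27, 27, 27, 27, 27, 27, 27, 27, 27, 1] on {0,…,270}.
With 11 cycles on 271 points, sign = (−1)^{271−11} = +1.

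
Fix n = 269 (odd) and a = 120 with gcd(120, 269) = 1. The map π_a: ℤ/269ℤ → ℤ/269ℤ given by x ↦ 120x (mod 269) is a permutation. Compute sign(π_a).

Orbit of 166 under x↦120x: [166, 14, 66, 119, 23, 70, 61]… (length divides ord_269(120)).
Decompose π into cycles: lengths [67, 67, 67, 67, 1] (5 cycles, including the fixed point 0).
5 cycles on 269: each ℓ→(−1)^(ℓ−1), product (−1)^264 = +1.

+1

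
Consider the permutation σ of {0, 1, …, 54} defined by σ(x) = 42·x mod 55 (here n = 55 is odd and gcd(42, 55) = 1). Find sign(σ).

Start at x=42: 42 → 4 → 3 → 16 → 12 → 9 → 48 → … (one orbit).
Cycle lengths of π_42 on ℤ/55ℤ: [20, 20, 5, 5, 4, 1]; 6 cycles in total.
sign(π) = (−1)^{n − #cycles} = (−1)^{55−6} = (−1)^49 = -1.
(42|55)_J = -1 (Zolotarev's lemma cross-check).

-1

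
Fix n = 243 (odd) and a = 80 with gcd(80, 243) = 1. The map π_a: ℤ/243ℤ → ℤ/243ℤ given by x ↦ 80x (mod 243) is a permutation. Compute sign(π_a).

-1

Start at x=80: 80 → 82 → 242 → 163 → 161 → 1 → 80 (one orbit).
Decompose π into cycles: lengths [6, 6, 6, 6, 6, 6, 6, 6, 6, 6, 6, 6, 6, 6, 6, 6, 6, 6, 6, 6, 6, 6, 6, 6, 6, 6, 6, 2, 2, 2, 2, 2, 2, 2, 2, 2, 2, 2, 2, 2, 2, 2, 2, 2, 2, 2, 2, 2, 2, 2, 2, 2, 2, 2, 2, 2, 2, 2, 2, 2, 2, 2, 2, 2, 2, 2, 2, 1] (68 cycles, including the fixed point 0).
sign(π) = (−1)^{n − #cycles} = (−1)^{243−68} = (−1)^175 = -1.
Via Zolotarev, sign(π_{80}) = (80|243) = -1.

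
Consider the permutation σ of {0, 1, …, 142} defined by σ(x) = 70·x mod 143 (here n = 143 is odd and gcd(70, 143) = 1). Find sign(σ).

-1

Start at x=60: 60 → 53 → 135 → 12 → 125 → 27 → 31 → … (one orbit).
π_70 has 12 disjoint cycles with lengths [20, 20, 20, 20, 20, 20, 5, 5, 4, 4, 4, 1] on {0,…,142}.
12 cycles on 143: each ℓ→(−1)^(ℓ−1), product (−1)^131 = -1.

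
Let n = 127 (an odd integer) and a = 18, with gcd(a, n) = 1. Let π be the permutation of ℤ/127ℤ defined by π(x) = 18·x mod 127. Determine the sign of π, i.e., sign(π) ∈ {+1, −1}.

Orbit of 13 under x↦18x: [13, 107, 21, 124, 73, 44, 30]… (length divides ord_127(18)).
Cycle type of π: 63×2 + 1; total 3 cycles.
sign(π) = (−1)^{n − #cycles} = (−1)^{127−3} = (−1)^124 = +1.
Check: (18/127) = +1 by Zolotarev.

+1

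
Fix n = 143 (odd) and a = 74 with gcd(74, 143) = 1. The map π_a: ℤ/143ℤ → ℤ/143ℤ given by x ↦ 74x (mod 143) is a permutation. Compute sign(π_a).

Start at x=29: 29 → 1 → 74 → 42 → 105 → 48 → 120 → … (one orbit).
Cycle lengths of π_74 on ℤ/143ℤ: [30, 30, 30, 30, 10, 3, 3, 3, 3, 1]; 10 cycles in total.
With 10 cycles on 143 points, sign = (−1)^{143−10} = -1.

-1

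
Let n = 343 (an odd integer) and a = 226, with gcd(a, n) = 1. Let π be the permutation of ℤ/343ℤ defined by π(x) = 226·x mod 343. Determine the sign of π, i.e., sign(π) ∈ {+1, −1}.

Start at x=295: 295 → 128 → 116 → 148 → 177 → 214 → 1 → … (one orbit).
Decompose π into cycles: lengths [21, 21, 21, 21, 21, 21, 21, 21, 21, 21, 21, 21, 21, 21, 3, 3, 3, 3, 3, 3, 3, 3, 3, 3, 3, 3, 3, 3, 3, 3, 1] (31 cycles, including the fixed point 0).
Σ(ℓ_i−1) = 343−31 = 312; sign = (−1)^312 = +1.
Zolotarev: (226|343) = +1, matching the cycle-count sign.

+1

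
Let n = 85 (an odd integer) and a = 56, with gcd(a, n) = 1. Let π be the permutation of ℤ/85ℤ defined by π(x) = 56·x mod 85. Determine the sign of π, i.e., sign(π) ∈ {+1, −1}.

Orbit of 6 under x↦56x: [6, 81, 31, 36, 61, 16, 46]… (length divides ord_85(56)).
π_56 has 10 disjoint cycles with lengths [16, 16, 16, 16, 16, 1, 1, 1, 1, 1] on {0,…,84}.
85 − 10 = 75 transpositions; sign(π) = (−1)^75 = -1.

-1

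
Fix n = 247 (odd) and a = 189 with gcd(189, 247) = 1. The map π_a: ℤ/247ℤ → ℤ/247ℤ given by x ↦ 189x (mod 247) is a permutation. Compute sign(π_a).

Start at x=189: 189 → 153 → 18 → 191 → 37 → 77 → 227 → … (one orbit).
Cycle type of π: 12×19 + 2×9 + 1; total 29 cycles.
Σ(ℓ_i−1) = 247−29 = 218; sign = (−1)^218 = +1.

+1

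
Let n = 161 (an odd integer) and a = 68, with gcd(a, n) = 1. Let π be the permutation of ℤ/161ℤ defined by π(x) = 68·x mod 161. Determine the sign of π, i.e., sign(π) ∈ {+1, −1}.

+1

Start at x=93: 93 → 45 → 1 → 68 → 116 → 160 → 93 (one orbit).
π_68 has 35 disjoint cycles with lengths [6, 6, 6, 6, 6, 6, 6, 6, 6, 6, 6, 6, 6, 6, 6, 6, 6, 6, 6, 6, 6, 6, 6, 2, 2, 2, 2, 2, 2, 2, 2, 2, 2, 2, 1] on {0,…,160}.
n − c = 161 − 35 = 126; sign = (−1)^126 = +1.
Zolotarev: (68|161) = +1, matching the cycle-count sign.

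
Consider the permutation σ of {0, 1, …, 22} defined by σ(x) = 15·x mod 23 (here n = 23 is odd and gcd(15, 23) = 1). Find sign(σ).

-1

Orbit of 16 under x↦15x: [16, 10, 12, 19, 9, 20, 1]… (length divides ord_23(15)).
2 cycles of lengths [22, 1].
Σ(ℓ_i−1) = 23−2 = 21; sign = (−1)^21 = -1.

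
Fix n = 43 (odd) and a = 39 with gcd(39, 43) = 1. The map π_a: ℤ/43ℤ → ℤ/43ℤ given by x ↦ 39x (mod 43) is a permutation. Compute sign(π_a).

-1

Orbit of 2 under x↦39x: [2, 35, 32, 1, 39, 16, 22]… (length divides ord_43(39)).
The orbit structure of x ↦ 39x mod 43: 4 orbits of sizes [14, 14, 14, 1].
43 − 4 = 39 transpositions; sign(π) = (−1)^39 = -1.
Via Zolotarev, sign(π_{39}) = (39|43) = -1.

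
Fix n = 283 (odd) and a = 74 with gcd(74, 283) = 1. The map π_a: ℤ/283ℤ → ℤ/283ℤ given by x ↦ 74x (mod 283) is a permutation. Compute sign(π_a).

+1

Orbit of 81 under x↦74x: [81, 51, 95, 238, 66, 73, 25]… (length divides ord_283(74)).
Cycle type of π: 141×2 + 1; total 3 cycles.
283 − 3 = 280 transpositions; sign(π) = (−1)^280 = +1.
The Jacobi symbol (74|283) = +1 (Zolotarev) agrees.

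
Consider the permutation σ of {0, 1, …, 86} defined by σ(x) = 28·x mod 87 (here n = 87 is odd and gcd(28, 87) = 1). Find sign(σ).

Orbit of 1 under x↦28x: [1, 28]… (length divides ord_87(28)).
Cycle type of π: 2×42 + 1×3; total 45 cycles.
45 cycles on 87: each ℓ→(−1)^(ℓ−1), product (−1)^42 = +1.
The Jacobi symbol (28|87) = +1 (Zolotarev) agrees.

+1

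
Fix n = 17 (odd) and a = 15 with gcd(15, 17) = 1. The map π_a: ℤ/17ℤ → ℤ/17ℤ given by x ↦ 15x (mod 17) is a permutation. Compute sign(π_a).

Orbit of 2 under x↦15x: [2, 13, 8, 1, 15, 4, 9]… (length divides ord_17(15)).
π_15 has 3 disjoint cycles with lengths [8, 8, 1] on {0,…,16}.
3 cycles on 17: each ℓ→(−1)^(ℓ−1), product (−1)^14 = +1.

+1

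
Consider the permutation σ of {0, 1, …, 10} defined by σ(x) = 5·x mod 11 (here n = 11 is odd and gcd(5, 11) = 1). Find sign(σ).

Trace 3: π^k(3) = [3, 4, 9, 1, 5] for k=0..4.
Cycle lengths of π_5 on ℤ/11ℤ: [5, 5, 1]; 3 cycles in total.
3 cycles on 11: each ℓ→(−1)^(ℓ−1), product (−1)^8 = +1.
Via Zolotarev, sign(π_{5}) = (5|11) = +1.

+1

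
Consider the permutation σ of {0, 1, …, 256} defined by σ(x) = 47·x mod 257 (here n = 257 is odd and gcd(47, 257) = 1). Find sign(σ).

-1

Trace 231: π^k(231) = [231, 63, 134, 130, 199, 101, 121] for k=0..6.
π_47 has 2 disjoint cycles with lengths [256, 1] on {0,…,256}.
2 cycles on 257: each ℓ→(−1)^(ℓ−1), product (−1)^255 = -1.
Zolotarev: (47|257) = -1, matching the cycle-count sign.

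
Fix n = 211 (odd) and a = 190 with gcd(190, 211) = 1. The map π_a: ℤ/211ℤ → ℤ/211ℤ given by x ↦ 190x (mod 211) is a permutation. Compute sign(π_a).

Trace 21: π^k(21) = [21, 192, 188, 61, 196, 104, 137] for k=0..6.
Decompose π into cycles: lengths [30, 30, 30, 30, 30, 30, 30, 1] (8 cycles, including the fixed point 0).
211 − 8 = 203 transpositions; sign(π) = (−1)^203 = -1.
Via Zolotarev, sign(π_{190}) = (190|211) = -1.

-1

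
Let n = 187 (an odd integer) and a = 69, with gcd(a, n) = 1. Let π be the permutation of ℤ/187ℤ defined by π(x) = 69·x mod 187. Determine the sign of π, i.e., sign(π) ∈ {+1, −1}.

Start at x=137: 137 → 103 → 1 → 69 → 86 → 137 (one orbit).
Cycle type of π: 5×34 + 1×17; total 51 cycles.
187 − 51 = 136 transpositions; sign(π) = (−1)^136 = +1.

+1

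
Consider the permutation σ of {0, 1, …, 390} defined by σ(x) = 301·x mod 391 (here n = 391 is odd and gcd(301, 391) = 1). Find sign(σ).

Orbit of 334 under x↦301x: [334, 47, 71, 257, 330, 16, 124]… (length divides ord_391(301)).
6 cycles of lengths [176, 176, 16, 11, 11, 1].
6 cycles on 391: each ℓ→(−1)^(ℓ−1), product (−1)^385 = -1.
The Jacobi symbol (301|391) = -1 (Zolotarev) agrees.

-1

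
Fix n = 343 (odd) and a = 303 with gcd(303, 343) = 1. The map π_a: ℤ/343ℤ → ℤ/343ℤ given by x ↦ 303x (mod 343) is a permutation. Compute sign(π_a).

Trace 260: π^k(260) = [260, 233, 284, 302, 268, 256, 50] for k=0..6.
The orbit structure of x ↦ 303x mod 343: 7 orbits of sizes [147, 147, 21, 21, 3, 3, 1].
With 7 cycles on 343 points, sign = (−1)^{343−7} = +1.
Check: (303/343) = +1 by Zolotarev.

+1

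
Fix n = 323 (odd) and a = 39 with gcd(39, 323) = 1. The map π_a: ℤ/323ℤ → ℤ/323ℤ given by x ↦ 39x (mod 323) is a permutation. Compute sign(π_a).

Trace 286: π^k(286) = [286, 172, 248, 305, 267, 77, 96] for k=0..6.
π_39 has 38 disjoint cycles with lengths [16, 16, 16, 16, 16, 16, 16, 16, 16, 16, 16, 16, 16, 16, 16, 16, 16, 16, 16, 1, 1, 1, 1, 1, 1, 1, 1, 1, 1, 1, 1, 1, 1, 1, 1, 1, 1, 1] on {0,…,322}.
Σ(ℓ_i−1) = 323−38 = 285; sign = (−1)^285 = -1.
The Jacobi symbol (39|323) = -1 (Zolotarev) agrees.

-1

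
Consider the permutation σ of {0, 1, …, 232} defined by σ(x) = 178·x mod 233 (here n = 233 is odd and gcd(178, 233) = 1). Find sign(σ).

+1

Orbit of 187 under x↦178x: [187, 200, 184, 132, 196, 171, 148]… (length divides ord_233(178)).
Cycle lengths of π_178 on ℤ/233ℤ: [116, 116, 1]; 3 cycles in total.
3 cycles on 233: each ℓ→(−1)^(ℓ−1), product (−1)^230 = +1.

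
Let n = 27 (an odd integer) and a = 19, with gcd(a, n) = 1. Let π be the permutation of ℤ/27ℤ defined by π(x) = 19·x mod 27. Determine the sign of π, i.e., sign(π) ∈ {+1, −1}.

+1

Trace 1: π^k(1) = [1, 19, 10] for k=0..2.
15 cycles of lengths [3, 3, 3, 3, 3, 3, 1, 1, 1, 1, 1, 1, 1, 1, 1].
n − c = 27 − 15 = 12; sign = (−1)^12 = +1.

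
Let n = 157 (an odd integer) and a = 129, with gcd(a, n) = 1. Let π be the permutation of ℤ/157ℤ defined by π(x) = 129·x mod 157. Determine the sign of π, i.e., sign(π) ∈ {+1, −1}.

-1

Orbit of 28 under x↦129x: [28, 1, 129, 156]… (length divides ord_157(129)).
π_129 has 40 disjoint cycles with lengths [4, 4, 4, 4, 4, 4, 4, 4, 4, 4, 4, 4, 4, 4, 4, 4, 4, 4, 4, 4, 4, 4, 4, 4, 4, 4, 4, 4, 4, 4, 4, 4, 4, 4, 4, 4, 4, 4, 4, 1] on {0,…,156}.
157 − 40 = 117 transpositions; sign(π) = (−1)^117 = -1.
(129|157)_J = -1 (Zolotarev's lemma cross-check).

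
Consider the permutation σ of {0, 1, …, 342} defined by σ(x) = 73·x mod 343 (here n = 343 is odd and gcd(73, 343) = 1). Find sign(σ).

Trace 305: π^k(305) = [305, 313, 211, 311, 65, 286, 298] for k=0..6.
Cycle type of π: 294 + 42 + 6 + 1; total 4 cycles.
Σ(ℓ_i−1) = 343−4 = 339; sign = (−1)^339 = -1.
Check: (73/343) = -1 by Zolotarev.

-1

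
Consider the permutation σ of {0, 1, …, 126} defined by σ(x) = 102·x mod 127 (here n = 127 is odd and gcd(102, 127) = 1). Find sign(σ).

Start at x=111: 111 → 19 → 33 → 64 → 51 → 122 → 125 → … (one orbit).
Cycle type of π: 42×3 + 1; total 4 cycles.
Σ(ℓ_i−1) = 127−4 = 123; sign = (−1)^123 = -1.

-1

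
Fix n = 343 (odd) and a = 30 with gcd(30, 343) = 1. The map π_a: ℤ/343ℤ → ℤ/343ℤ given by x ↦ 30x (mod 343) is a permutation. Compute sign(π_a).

Start at x=79: 79 → 312 → 99 → 226 → 263 → 1 → 30 → … (one orbit).
31 cycles of lengths [21, 21, 21, 21, 21, 21, 21, 21, 21, 21, 21, 21, 21, 21, 3, 3, 3, 3, 3, 3, 3, 3, 3, 3, 3, 3, 3, 3, 3, 3, 1].
31 cycles on 343: each ℓ→(−1)^(ℓ−1), product (−1)^312 = +1.
The Jacobi symbol (30|343) = +1 (Zolotarev) agrees.

+1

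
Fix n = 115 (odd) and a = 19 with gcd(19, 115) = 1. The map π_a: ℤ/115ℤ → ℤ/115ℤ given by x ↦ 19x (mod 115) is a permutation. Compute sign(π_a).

Orbit of 1 under x↦19x: [1, 19, 16, 74, 26, 34, 71]… (length divides ord_115(19)).
Cycle lengths of π_19 on ℤ/115ℤ: [22, 22, 22, 22, 22, 2, 2, 1]; 8 cycles in total.
With 8 cycles on 115 points, sign = (−1)^{115−8} = -1.
The Jacobi symbol (19|115) = -1 (Zolotarev) agrees.

-1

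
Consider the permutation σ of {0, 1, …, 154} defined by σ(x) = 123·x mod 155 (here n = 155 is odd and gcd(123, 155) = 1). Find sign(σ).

Trace 94: π^k(94) = [94, 92, 1, 123] for k=0..3.
Decompose π into cycles: lengths [4, 4, 4, 4, 4, 4, 4, 4, 4, 4, 4, 4, 4, 4, 4, 4, 4, 4, 4, 4, 4, 4, 4, 4, 4, 4, 4, 4, 4, 4, 4, 2, 2, 2, 2, 2, 2, 2, 2, 2, 2, 2, 2, 2, 2, 2, 1] (47 cycles, including the fixed point 0).
n − c = 155 − 47 = 108; sign = (−1)^108 = +1.
Zolotarev: (123|155) = +1, matching the cycle-count sign.

+1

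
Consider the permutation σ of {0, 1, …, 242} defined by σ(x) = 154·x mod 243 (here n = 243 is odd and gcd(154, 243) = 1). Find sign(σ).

+1

Orbit of 163 under x↦154x: [163, 73, 64, 136, 46, 37, 109]… (length divides ord_243(154)).
The orbit structure of x ↦ 154x mod 243: 27 orbits of sizes [27, 27, 27, 27, 27, 27, 9, 9, 9, 9, 9, 9, 3, 3, 3, 3, 3, 3, 1, 1, 1, 1, 1, 1, 1, 1, 1].
27 cycles on 243: each ℓ→(−1)^(ℓ−1), product (−1)^216 = +1.
Via Zolotarev, sign(π_{154}) = (154|243) = +1.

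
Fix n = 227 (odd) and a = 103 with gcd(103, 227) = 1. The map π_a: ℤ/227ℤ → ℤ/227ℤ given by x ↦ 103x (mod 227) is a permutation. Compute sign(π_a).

Orbit of 36 under x↦103x: [36, 76, 110, 207, 210, 65, 112]… (length divides ord_227(103)).
3 cycles of lengths [113, 113, 1].
Σ(ℓ_i−1) = 227−3 = 224; sign = (−1)^224 = +1.

+1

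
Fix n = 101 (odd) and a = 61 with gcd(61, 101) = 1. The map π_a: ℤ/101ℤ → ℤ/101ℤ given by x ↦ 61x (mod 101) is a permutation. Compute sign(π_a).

Start at x=93: 93 → 17 → 27 → 31 → 73 → 9 → 44 → … (one orbit).
Cycle lengths of π_61 on ℤ/101ℤ: [100, 1]; 2 cycles in total.
101 − 2 = 99 transpositions; sign(π) = (−1)^99 = -1.
(61|101)_J = -1 (Zolotarev's lemma cross-check).

-1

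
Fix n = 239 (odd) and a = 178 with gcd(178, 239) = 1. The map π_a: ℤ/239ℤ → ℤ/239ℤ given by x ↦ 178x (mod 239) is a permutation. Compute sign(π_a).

Start at x=25: 25 → 148 → 54 → 52 → 174 → 141 → 3 → … (one orbit).
Cycle type of π: 238 + 1; total 2 cycles.
n − c = 239 − 2 = 237; sign = (−1)^237 = -1.
Zolotarev: (178|239) = -1, matching the cycle-count sign.

-1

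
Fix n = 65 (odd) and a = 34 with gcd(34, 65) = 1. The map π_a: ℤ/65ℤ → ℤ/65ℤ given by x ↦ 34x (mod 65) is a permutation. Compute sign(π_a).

-1

Orbit of 1 under x↦34x: [1, 34, 51, 44]… (length divides ord_65(34)).
π_34 has 18 disjoint cycles with lengths [4, 4, 4, 4, 4, 4, 4, 4, 4, 4, 4, 4, 4, 4, 4, 2, 2, 1] on {0,…,64}.
Σ(ℓ_i−1) = 65−18 = 47; sign = (−1)^47 = -1.
(34|65)_J = -1 (Zolotarev's lemma cross-check).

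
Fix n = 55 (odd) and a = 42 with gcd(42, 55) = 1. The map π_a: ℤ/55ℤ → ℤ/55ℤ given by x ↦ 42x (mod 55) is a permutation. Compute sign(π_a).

Orbit of 16 under x↦42x: [16, 12, 9, 48, 36, 27, 34]… (length divides ord_55(42)).
Decompose π into cycles: lengths [20, 20, 5, 5, 4, 1] (6 cycles, including the fixed point 0).
Σ(ℓ_i−1) = 55−6 = 49; sign = (−1)^49 = -1.
Check: (42/55) = -1 by Zolotarev.

-1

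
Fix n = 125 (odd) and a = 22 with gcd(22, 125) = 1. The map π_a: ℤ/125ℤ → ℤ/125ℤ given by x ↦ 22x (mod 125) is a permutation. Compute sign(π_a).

Orbit of 38 under x↦22x: [38, 86, 17, 124, 103, 16, 102]… (length divides ord_125(22)).
Cycle type of π: 100 + 20 + 4 + 1; total 4 cycles.
4 cycles on 125: each ℓ→(−1)^(ℓ−1), product (−1)^121 = -1.
Check: (22/125) = -1 by Zolotarev.

-1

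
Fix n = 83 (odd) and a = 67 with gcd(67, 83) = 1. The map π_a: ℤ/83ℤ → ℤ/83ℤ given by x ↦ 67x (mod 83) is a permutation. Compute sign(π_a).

Start at x=76: 76 → 29 → 34 → 37 → 72 → 10 → 6 → … (one orbit).
Cycle lengths of π_67 on ℤ/83ℤ: [82, 1]; 2 cycles in total.
sign(π) = (−1)^{n − #cycles} = (−1)^{83−2} = (−1)^81 = -1.

-1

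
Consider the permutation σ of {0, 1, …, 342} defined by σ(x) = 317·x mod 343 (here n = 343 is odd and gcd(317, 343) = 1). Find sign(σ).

Orbit of 128 under x↦317x: [128, 102, 92, 9, 109, 253, 282]… (length divides ord_343(317)).
π_317 has 7 disjoint cycles with lengths [147, 147, 21, 21, 3, 3, 1] on {0,…,342}.
With 7 cycles on 343 points, sign = (−1)^{343−7} = +1.
Via Zolotarev, sign(π_{317}) = (317|343) = +1.

+1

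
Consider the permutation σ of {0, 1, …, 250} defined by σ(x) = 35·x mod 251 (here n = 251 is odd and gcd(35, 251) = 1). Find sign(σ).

+1

Start at x=119: 119 → 149 → 195 → 48 → 174 → 66 → 51 → … (one orbit).
Decompose π into cycles: lengths [125, 125, 1] (3 cycles, including the fixed point 0).
With 3 cycles on 251 points, sign = (−1)^{251−3} = +1.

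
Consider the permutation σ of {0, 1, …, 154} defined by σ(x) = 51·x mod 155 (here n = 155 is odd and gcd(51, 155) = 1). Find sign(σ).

+1

Trace 51: π^k(51) = [51, 121, 126, 71, 56, 66, 111] for k=0..6.
15 cycles of lengths [15, 15, 15, 15, 15, 15, 15, 15, 15, 15, 1, 1, 1, 1, 1].
n − c = 155 − 15 = 140; sign = (−1)^140 = +1.
Check: (51/155) = +1 by Zolotarev.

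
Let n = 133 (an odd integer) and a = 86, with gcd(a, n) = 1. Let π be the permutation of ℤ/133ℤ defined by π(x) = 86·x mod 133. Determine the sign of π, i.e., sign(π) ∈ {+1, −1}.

-1

Trace 81: π^k(81) = [81, 50, 44, 60, 106, 72, 74] for k=0..6.
The orbit structure of x ↦ 86x mod 133: 10 orbits of sizes [18, 18, 18, 18, 18, 18, 18, 3, 3, 1].
sign(π) = (−1)^{n − #cycles} = (−1)^{133−10} = (−1)^123 = -1.
Check: (86/133) = -1 by Zolotarev.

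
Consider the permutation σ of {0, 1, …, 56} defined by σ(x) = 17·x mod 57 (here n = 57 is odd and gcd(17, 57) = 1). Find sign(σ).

-1

Orbit of 5 under x↦17x: [5, 28, 20, 55, 23, 49, 35]… (length divides ord_57(17)).
6 cycles of lengths [18, 18, 9, 9, 2, 1].
6 cycles on 57: each ℓ→(−1)^(ℓ−1), product (−1)^51 = -1.
Via Zolotarev, sign(π_{17}) = (17|57) = -1.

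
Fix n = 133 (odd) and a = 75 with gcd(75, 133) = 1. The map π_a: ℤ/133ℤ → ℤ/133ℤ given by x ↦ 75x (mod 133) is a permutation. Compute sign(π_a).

Start at x=1: 1 → 75 → 39 → 132 → 58 → 94 → 1 (one orbit).
The orbit structure of x ↦ 75x mod 133: 29 orbits of sizes [6, 6, 6, 6, 6, 6, 6, 6, 6, 6, 6, 6, 6, 6, 6, 6, 6, 6, 6, 2, 2, 2, 2, 2, 2, 2, 2, 2, 1].
133 − 29 = 104 transpositions; sign(π) = (−1)^104 = +1.

+1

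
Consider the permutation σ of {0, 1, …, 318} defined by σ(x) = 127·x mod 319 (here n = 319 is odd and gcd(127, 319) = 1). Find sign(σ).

+1

Orbit of 189 under x↦127x: [189, 78, 17, 245, 172, 152, 164]… (length divides ord_319(127)).
Cycle lengths of π_127 on ℤ/319ℤ: [140, 140, 28, 10, 1]; 5 cycles in total.
sign(π) = (−1)^{n − #cycles} = (−1)^{319−5} = (−1)^314 = +1.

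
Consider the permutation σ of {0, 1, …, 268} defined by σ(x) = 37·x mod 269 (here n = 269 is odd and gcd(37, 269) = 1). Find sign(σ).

Start at x=25: 25 → 118 → 62 → 142 → 143 → 180 → 204 → … (one orbit).
Cycle type of π: 67×4 + 1; total 5 cycles.
n − c = 269 − 5 = 264; sign = (−1)^264 = +1.
Via Zolotarev, sign(π_{37}) = (37|269) = +1.

+1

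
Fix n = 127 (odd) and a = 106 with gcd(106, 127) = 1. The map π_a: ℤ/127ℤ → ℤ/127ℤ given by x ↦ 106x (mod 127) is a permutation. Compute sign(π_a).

-1

Start at x=102: 102 → 17 → 24 → 4 → 43 → 113 → 40 → … (one orbit).
Decompose π into cycles: lengths [126, 1] (2 cycles, including the fixed point 0).
2 cycles on 127: each ℓ→(−1)^(ℓ−1), product (−1)^125 = -1.
Via Zolotarev, sign(π_{106}) = (106|127) = -1.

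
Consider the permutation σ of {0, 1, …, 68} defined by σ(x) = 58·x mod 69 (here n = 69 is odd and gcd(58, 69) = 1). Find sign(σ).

Trace 13: π^k(13) = [13, 64, 55, 16, 31, 4, 25] for k=0..6.
Cycle type of π: 11×6 + 1×3; total 9 cycles.
Σ(ℓ_i−1) = 69−9 = 60; sign = (−1)^60 = +1.

+1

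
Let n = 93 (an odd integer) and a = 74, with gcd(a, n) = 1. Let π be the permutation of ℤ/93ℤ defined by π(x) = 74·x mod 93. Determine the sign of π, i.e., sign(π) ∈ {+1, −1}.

+1

Orbit of 82 under x↦74x: [82, 23, 28, 26, 64, 86, 40]… (length divides ord_93(74)).
Decompose π into cycles: lengths [30, 30, 30, 2, 1] (5 cycles, including the fixed point 0).
Σ(ℓ_i−1) = 93−5 = 88; sign = (−1)^88 = +1.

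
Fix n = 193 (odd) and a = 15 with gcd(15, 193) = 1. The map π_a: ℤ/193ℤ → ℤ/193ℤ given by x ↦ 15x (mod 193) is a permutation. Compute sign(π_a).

Orbit of 33 under x↦15x: [33, 109, 91, 14, 17, 62, 158]… (length divides ord_193(15)).
Decompose π into cycles: lengths [192, 1] (2 cycles, including the fixed point 0).
193 − 2 = 191 transpositions; sign(π) = (−1)^191 = -1.
The Jacobi symbol (15|193) = -1 (Zolotarev) agrees.

-1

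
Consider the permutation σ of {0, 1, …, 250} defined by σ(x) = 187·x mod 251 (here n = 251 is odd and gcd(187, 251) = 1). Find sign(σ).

-1

Start at x=69: 69 → 102 → 249 → 128 → 91 → 200 → 1 → … (one orbit).
6 cycles of lengths [50, 50, 50, 50, 50, 1].
n − c = 251 − 6 = 245; sign = (−1)^245 = -1.
The Jacobi symbol (187|251) = -1 (Zolotarev) agrees.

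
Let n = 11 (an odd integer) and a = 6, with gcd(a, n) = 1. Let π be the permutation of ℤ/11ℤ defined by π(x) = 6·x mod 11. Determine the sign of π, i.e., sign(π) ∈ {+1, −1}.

Orbit of 8 under x↦6x: [8, 4, 2, 1, 6, 3, 7]… (length divides ord_11(6)).
The orbit structure of x ↦ 6x mod 11: 2 orbits of sizes [10, 1].
Σ(ℓ_i−1) = 11−2 = 9; sign = (−1)^9 = -1.

-1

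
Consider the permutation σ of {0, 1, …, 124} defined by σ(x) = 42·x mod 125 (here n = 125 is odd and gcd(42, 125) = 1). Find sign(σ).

Start at x=61: 61 → 62 → 104 → 118 → 81 → 27 → 9 → … (one orbit).
Cycle type of π: 100 + 20 + 4 + 1; total 4 cycles.
125 − 4 = 121 transpositions; sign(π) = (−1)^121 = -1.
Check: (42/125) = -1 by Zolotarev.

-1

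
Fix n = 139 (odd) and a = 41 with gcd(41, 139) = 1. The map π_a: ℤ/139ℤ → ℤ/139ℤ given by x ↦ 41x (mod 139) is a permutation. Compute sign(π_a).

Trace 6: π^k(6) = [6, 107, 78, 1, 41, 13, 116] for k=0..6.
The orbit structure of x ↦ 41x mod 139: 3 orbits of sizes [69, 69, 1].
139 − 3 = 136 transpositions; sign(π) = (−1)^136 = +1.

+1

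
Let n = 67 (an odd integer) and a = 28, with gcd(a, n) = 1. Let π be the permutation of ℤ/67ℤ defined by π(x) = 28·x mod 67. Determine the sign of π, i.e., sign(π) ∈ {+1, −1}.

Start at x=11: 11 → 40 → 48 → 4 → 45 → 54 → 38 → … (one orbit).
Decompose π into cycles: lengths [66, 1] (2 cycles, including the fixed point 0).
sign(π) = (−1)^{n − #cycles} = (−1)^{67−2} = (−1)^65 = -1.
Zolotarev: (28|67) = -1, matching the cycle-count sign.

-1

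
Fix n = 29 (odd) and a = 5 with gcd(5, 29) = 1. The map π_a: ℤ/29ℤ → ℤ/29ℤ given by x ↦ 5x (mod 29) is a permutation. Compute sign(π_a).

Trace 9: π^k(9) = [9, 16, 22, 23, 28, 24, 4] for k=0..6.
Cycle lengths of π_5 on ℤ/29ℤ: [14, 14, 1]; 3 cycles in total.
n − c = 29 − 3 = 26; sign = (−1)^26 = +1.
The Jacobi symbol (5|29) = +1 (Zolotarev) agrees.

+1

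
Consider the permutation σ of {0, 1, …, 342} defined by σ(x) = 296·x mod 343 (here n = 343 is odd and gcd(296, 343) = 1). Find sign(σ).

+1

Orbit of 170 under x↦296x: [170, 242, 288, 184, 270, 1, 296]… (length divides ord_343(296)).
The orbit structure of x ↦ 296x mod 343: 7 orbits of sizes [147, 147, 21, 21, 3, 3, 1].
343 − 7 = 336 transpositions; sign(π) = (−1)^336 = +1.
Zolotarev: (296|343) = +1, matching the cycle-count sign.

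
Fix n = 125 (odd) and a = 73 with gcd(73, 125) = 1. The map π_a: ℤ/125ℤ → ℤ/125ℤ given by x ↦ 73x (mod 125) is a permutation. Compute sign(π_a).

Trace 108: π^k(108) = [108, 9, 32, 86, 28, 44, 87] for k=0..6.
4 cycles of lengths [100, 20, 4, 1].
sign(π) = (−1)^{n − #cycles} = (−1)^{125−4} = (−1)^121 = -1.
The Jacobi symbol (73|125) = -1 (Zolotarev) agrees.

-1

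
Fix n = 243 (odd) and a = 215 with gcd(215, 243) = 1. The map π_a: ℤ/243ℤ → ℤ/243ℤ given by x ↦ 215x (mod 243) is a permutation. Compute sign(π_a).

Start at x=82: 82 → 134 → 136 → 80 → 190 → 26 → 1 → … (one orbit).
The orbit structure of x ↦ 215x mod 243: 32 orbits of sizes [18, 18, 18, 18, 18, 18, 18, 18, 18, 6, 6, 6, 6, 6, 6, 6, 6, 6, 2, 2, 2, 2, 2, 2, 2, 2, 2, 2, 2, 2, 2, 1].
sign(π) = (−1)^{n − #cycles} = (−1)^{243−32} = (−1)^211 = -1.

-1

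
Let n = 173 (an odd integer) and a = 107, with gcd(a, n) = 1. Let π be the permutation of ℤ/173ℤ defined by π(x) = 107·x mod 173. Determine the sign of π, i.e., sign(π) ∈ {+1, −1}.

Start at x=9: 9 → 98 → 106 → 97 → 172 → 66 → 142 → … (one orbit).
2 cycles of lengths [172, 1].
n − c = 173 − 2 = 171; sign = (−1)^171 = -1.
Check: (107/173) = -1 by Zolotarev.

-1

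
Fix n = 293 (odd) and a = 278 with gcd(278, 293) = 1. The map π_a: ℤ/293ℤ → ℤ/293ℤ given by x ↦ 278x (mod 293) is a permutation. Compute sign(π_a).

+1

Orbit of 262 under x↦278x: [262, 172, 57, 24, 226, 126, 161]… (length divides ord_293(278)).
π_278 has 5 disjoint cycles with lengths [73, 73, 73, 73, 1] on {0,…,292}.
293 − 5 = 288 transpositions; sign(π) = (−1)^288 = +1.
Zolotarev: (278|293) = +1, matching the cycle-count sign.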